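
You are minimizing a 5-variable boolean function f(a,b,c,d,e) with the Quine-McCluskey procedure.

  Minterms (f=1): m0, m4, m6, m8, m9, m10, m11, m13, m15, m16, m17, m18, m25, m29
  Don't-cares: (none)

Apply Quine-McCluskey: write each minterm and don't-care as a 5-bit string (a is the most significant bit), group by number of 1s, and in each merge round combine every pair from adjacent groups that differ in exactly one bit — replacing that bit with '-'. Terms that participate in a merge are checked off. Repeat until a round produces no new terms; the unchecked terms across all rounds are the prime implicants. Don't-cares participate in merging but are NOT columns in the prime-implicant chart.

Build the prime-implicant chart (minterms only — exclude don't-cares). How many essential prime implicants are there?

Round 0: 00000✓ 00100✓ 00110✓ 01000✓ 01001✓ 01010✓ 01011✓ 01101✓ 01111✓ 10000✓ 10001✓ 10010✓ 11001✓ 11101✓
Round 1: -0000 -1001✓ -1101✓ 0-000 00-00 001-0 01-01✓ 01-11✓ 010-0✓ 010-1✓ 0100-✓ 0101-✓ 011-1✓ 1-001 100-0 1000- 11-01✓
Round 2: -1-01 01--1 010--
PIs = {-0000, -1-01, 0-000, 00-00, 001-0, 01--1, 010--, 1-001, 100-0, 1000-}
Coverage chart:
  m0: -0000,0-000,00-00
  m4: 00-00,001-0
  m6: 001-0 ←essential
  m8: 0-000,010--
  m9: -1-01,01--1,010--
  m10: 010-- ←essential
  m11: 01--1,010--
  m13: -1-01,01--1
  m15: 01--1 ←essential
  m16: -0000,100-0,1000-
  m17: 1-001,1000-
  m18: 100-0 ←essential
  m25: -1-01,1-001
  m29: -1-01 ←essential
Essential: -1-01, 001-0, 01--1, 010--, 100-0

5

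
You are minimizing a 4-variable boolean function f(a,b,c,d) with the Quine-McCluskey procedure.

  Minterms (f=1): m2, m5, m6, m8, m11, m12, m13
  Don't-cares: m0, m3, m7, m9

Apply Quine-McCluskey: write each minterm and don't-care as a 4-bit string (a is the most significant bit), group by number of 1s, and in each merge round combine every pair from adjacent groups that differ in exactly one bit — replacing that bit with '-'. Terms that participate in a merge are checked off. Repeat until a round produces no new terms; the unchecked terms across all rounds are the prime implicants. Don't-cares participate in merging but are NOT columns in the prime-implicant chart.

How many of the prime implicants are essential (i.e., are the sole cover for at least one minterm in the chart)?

2

size-2^0 implicants → 0000(✓)  0010(✓)  0011(✓)  0101(✓)  0110(✓)  0111(✓)  1000(✓)  1001(✓)  1011(✓)  1100(✓)  1101(✓)
size-2^1 implicants → -000  -011  -101  0-10(✓)  0-11(✓)  00-0  001-(✓)  01-1  011-(✓)  1-00(✓)  1-01(✓)  10-1  100-(✓)  110-(✓)
size-2^2 implicants → 0-1-  1-0-
Unchecked terms (primes): -000, -011, -101, 0-1-, 00-0, 01-1, 1-0-, 10-1
Minterm coverage:
  m2 ⊆ 0-1-,00-0
  m5 ⊆ -101,01-1
  m6 ⊆ 0-1- [E]
  m8 ⊆ -000,1-0-
  m11 ⊆ -011,10-1
  m12 ⊆ 1-0- [E]
  m13 ⊆ -101,1-0-
E = {0-1-, 1-0-}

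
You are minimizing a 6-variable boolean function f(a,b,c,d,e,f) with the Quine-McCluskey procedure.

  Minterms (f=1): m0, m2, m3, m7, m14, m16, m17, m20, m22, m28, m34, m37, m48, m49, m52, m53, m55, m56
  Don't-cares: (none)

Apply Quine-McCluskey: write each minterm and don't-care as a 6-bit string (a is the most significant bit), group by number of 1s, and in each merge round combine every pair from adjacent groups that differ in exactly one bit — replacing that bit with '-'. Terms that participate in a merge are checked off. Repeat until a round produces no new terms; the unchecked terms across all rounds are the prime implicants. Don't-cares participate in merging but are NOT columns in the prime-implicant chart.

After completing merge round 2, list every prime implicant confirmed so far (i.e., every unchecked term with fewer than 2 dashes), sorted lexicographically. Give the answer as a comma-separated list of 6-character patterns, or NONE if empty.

-00010, 0-0000, 000-11, 0000-0, 00001-, 001110, 01-100, 0101-0, 1-0101, 11-000, 1101-1

size-2^0 implicants → 000000(✓)  000010(✓)  000011(✓)  000111(✓)  001110  010000(✓)  010001(✓)  010100(✓)  010110(✓)  011100(✓)  100010(✓)  100101(✓)  110000(✓)  110001(✓)  110100(✓)  110101(✓)  110111(✓)  111000(✓)
size-2^1 implicants → -00010  -10000(✓)  -10001(✓)  -10100(✓)  0-0000  000-11  0000-0  00001-  01-100  010-00(✓)  01000-(✓)  0101-0  1-0101  11-000  110-00(✓)  110-01(✓)  11000-(✓)  1101-1  11010-(✓)
size-2^2 implicants → -10-00  -1000-  110-0-
Unchecked terms (primes): -00010, -10-00, -1000-, 0-0000, 000-11, 0000-0, 00001-, 001110, 01-100, 0101-0, 1-0101, 11-000, 110-0-, 1101-1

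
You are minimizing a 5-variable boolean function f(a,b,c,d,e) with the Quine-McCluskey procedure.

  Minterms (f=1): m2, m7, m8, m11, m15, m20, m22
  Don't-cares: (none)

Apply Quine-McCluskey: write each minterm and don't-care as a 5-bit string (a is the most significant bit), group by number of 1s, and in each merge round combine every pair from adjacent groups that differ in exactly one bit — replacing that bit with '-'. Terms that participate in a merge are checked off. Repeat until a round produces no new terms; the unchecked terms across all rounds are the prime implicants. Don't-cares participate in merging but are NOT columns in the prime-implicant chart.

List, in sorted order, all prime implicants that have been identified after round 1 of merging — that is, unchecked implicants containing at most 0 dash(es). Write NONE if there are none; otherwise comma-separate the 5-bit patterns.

size-2^0 implicants → 00010  00111(✓)  01000  01011(✓)  01111(✓)  10100(✓)  10110(✓)
size-2^1 implicants → 0-111  01-11  101-0
Unchecked terms (primes): 0-111, 00010, 01-11, 01000, 101-0

00010, 01000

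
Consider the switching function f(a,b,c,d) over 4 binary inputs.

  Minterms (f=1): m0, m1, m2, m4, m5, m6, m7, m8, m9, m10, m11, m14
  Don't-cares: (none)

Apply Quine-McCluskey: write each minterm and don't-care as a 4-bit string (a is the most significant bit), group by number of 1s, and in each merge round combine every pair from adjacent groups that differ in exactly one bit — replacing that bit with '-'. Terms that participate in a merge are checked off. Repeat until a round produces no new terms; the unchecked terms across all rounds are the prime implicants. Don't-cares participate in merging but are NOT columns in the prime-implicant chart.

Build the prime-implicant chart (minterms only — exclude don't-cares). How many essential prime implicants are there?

3

size-2^0 implicants → 0000(✓)  0001(✓)  0010(✓)  0100(✓)  0101(✓)  0110(✓)  0111(✓)  1000(✓)  1001(✓)  1010(✓)  1011(✓)  1110(✓)
size-2^1 implicants → -000(✓)  -001(✓)  -010(✓)  -110(✓)  0-00(✓)  0-01(✓)  0-10(✓)  00-0(✓)  000-(✓)  01-0(✓)  01-1(✓)  010-(✓)  011-(✓)  1-10(✓)  10-0(✓)  10-1(✓)  100-(✓)  101-(✓)
size-2^2 implicants → --10  -0-0  -00-  0--0  0-0-  01--  10--
Unchecked terms (primes): --10, -0-0, -00-, 0--0, 0-0-, 01--, 10--
Minterm coverage:
  m0 ⊆ -0-0,-00-,0--0,0-0-
  m1 ⊆ -00-,0-0-
  m2 ⊆ --10,-0-0,0--0
  m4 ⊆ 0--0,0-0-,01--
  m5 ⊆ 0-0-,01--
  m6 ⊆ --10,0--0,01--
  m7 ⊆ 01-- [E]
  m8 ⊆ -0-0,-00-,10--
  m9 ⊆ -00-,10--
  m10 ⊆ --10,-0-0,10--
  m11 ⊆ 10-- [E]
  m14 ⊆ --10 [E]
E = {--10, 01--, 10--}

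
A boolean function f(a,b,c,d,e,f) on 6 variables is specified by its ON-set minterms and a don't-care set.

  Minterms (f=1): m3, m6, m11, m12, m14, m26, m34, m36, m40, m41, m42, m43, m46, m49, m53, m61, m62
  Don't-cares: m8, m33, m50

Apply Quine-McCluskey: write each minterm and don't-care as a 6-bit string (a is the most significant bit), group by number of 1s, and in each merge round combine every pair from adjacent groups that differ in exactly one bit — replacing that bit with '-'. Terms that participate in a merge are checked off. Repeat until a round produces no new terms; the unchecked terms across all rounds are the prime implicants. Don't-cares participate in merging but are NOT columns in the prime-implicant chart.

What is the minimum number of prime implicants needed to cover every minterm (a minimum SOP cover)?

10

[col 0] 000011*, 000110*, 001000*, 001011*, 001100*, 001110*, 011010, 100001*, 100010*, 100100, 101000*, 101001*, 101010*, 101011*, 101110*, 110001*, 110010*, 110101*, 111101*, 111110*
[col 1] -01000, -01011, -01110, 00-011, 00-110, 001-00, 0011-0, 1-0001, 1-0010, 1-1110, 10-001, 10-010, 101-10, 1010-0*, 1010-1*, 10100-*, 10101-*, 11-101, 110-01
[col 2] 1010--
Prime implicants: -01000, -01011, -01110, 00-011, 00-110, 001-00, 0011-0, 011010, 1-0001, 1-0010, 1-1110, 10-001, 10-010, 100100, 101-10, 1010--, 11-101, 110-01
PI chart (minterm → PIs covering it):
  3 | 00-011  (sole → essential)
  6 | 00-110  (sole → essential)
  11 | -01011,00-011
  12 | 001-00,0011-0
  14 | -01110,00-110,0011-0
  26 | 011010  (sole → essential)
  34 | 1-0010,10-010
  36 | 100100  (sole → essential)
  40 | -01000,1010--
  41 | 10-001,1010--
  42 | 10-010,101-10,1010--
  43 | -01011,1010--
  46 | -01110,1-1110,101-10
  49 | 1-0001,110-01
  53 | 11-101,110-01
  61 | 11-101  (sole → essential)
  62 | 1-1110  (sole → essential)
Essential prime implicants: 00-011, 00-110, 011010, 1-1110, 100100, 11-101
Petrick residual → 001-00, 1-0001, 1-0010, 1010--
Minimum SOP uses 10 PIs: a'b'd'ef + a'b'def' + a'b'ce'f' + a'bcd'ef' + ac'd'e'f + ac'd'ef' + acdef' + ab'c'de'f' + ab'cd' + abde'f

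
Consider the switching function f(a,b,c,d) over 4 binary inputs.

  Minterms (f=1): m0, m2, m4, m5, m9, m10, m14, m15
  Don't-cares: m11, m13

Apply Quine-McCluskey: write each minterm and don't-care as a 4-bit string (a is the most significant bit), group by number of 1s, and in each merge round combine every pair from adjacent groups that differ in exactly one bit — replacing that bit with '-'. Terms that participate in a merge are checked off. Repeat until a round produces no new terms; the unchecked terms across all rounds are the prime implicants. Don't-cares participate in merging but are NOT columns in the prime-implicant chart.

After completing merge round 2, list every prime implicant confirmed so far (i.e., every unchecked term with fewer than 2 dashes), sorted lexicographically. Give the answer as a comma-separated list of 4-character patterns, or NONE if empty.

-010, -101, 0-00, 00-0, 010-

Round 0: 0000✓ 0010✓ 0100✓ 0101✓ 1001✓ 1010✓ 1011✓ 1101✓ 1110✓ 1111✓
Round 1: -010 -101 0-00 00-0 010- 1-01✓ 1-10✓ 1-11✓ 10-1✓ 101-✓ 11-1✓ 111-✓
Round 2: 1--1 1-1-
PIs = {-010, -101, 0-00, 00-0, 010-, 1--1, 1-1-}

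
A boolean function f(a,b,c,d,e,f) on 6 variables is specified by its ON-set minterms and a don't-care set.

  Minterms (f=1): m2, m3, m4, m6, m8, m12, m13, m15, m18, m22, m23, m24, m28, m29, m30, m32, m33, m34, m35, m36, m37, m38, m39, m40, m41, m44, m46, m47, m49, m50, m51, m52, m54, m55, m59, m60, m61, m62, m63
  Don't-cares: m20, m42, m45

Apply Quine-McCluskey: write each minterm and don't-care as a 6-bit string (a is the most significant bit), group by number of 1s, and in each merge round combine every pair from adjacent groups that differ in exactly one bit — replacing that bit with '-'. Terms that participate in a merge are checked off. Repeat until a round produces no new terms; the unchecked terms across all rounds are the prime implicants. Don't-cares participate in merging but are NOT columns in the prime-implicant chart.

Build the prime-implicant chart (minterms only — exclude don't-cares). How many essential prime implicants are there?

10

Round 0: 000010✓ 000011✓ 000100✓ 000110✓ 001000✓ 001100✓ 001101✓ 001111✓ 010010✓ 010100✓ 010110✓ 010111✓ 011000✓ 011100✓ 011101✓ 011110✓ 100000✓ 100001✓ 100010✓ 100011✓ 100100✓ 100101✓ 100110✓ 100111✓ 101000✓ 101001✓ 101010✓ 101100✓ 101101✓ 101110✓ 101111✓ 110001✓ 110010✓ 110011✓ 110100✓ 110110✓ 110111✓ 111011✓ 111100✓ 111101✓ 111110✓ 111111✓
Round 1: -00010✓ -00011✓ -00100✓ -00110✓ -01000✓ -01100✓ -01101✓ -01111✓ -10010✓ -10100✓ -10110✓ -10111✓ -11100✓ -11101✓ -11110✓ 0-0010✓ 0-0100✓ 0-0110✓ 0-1000✓ 0-1100✓ 0-1101✓ 00-100✓ 000-10✓ 00001-✓ 0001-0✓ 001-00✓ 0011-1✓ 00110-✓ 01-100✓ 01-110✓ 010-10✓ 0101-0✓ 01011-✓ 011-00✓ 0111-0✓ 01110-✓ 1-0001✓ 1-0010✓ 1-0011✓ 1-0100✓ 1-0110✓ 1-0111✓ 1-1100✓ 1-1101✓ 1-1110✓ 1-1111✓ 10-000✓ 10-001✓ 10-010✓ 10-100✓ 10-101✓ 10-110✓ 10-111✓ 100-00✓ 100-01✓ 100-10✓ 100-11✓ 1000-0✓ 1000-1✓ 10000-✓ 10001-✓ 1001-0✓ 1001-1✓ 10010-✓ 10011-✓ 101-00✓ 101-01✓ 101-10✓ 1010-0✓ 10100-✓ 1011-0✓ 1011-1✓ 10110-✓ 10111-✓ 11-011✓ 11-100✓ 11-110✓ 11-111✓ 110-10✓ 110-11✓ 1100-1✓ 11001-✓ 1101-0✓ 11011-✓ 111-11✓ 1111-0✓ 1111-1✓ 11110-✓ 11111-✓
Round 2: --0010✓ --0100✓ --0110✓ --1100✓ --1101✓ -0-100✓ -00-10✓ -0001- -001-0✓ -01-00 -011-1 -0110-✓ -1-100✓ -1-110✓ -10-10✓ -101-0✓ -1011- -111-0✓ -1110-✓ 0--100✓ 0-0-10✓ 0-01-0✓ 0-1-00 0-110-✓ 01-1-0✓ 1--100✓ 1--110✓ 1--111✓ 1-0-10✓ 1-0-11✓ 1-00-1 1-001-✓ 1-01-0✓ 1-011-✓ 1-11-0✓ 1-11-1✓ 1-110-✓ 1-111-✓ 10--00✓ 10--01✓ 10--10✓ 10-0-0✓ 10-00-✓ 10-1-0✓ 10-1-1✓ 10-10-✓ 10-11-✓ 100--0✓ 100--1✓ 100-0-✓ 100-1-✓ 1000--✓ 1001--✓ 101--0✓ 101-0-✓ 1011--✓ 11--11 11-1-0✓ 11-11-✓ 110-1-✓ 1111--✓
Round 3: ---100 --0-10 --01-0 --110- -1-1-0 1--1-0 1--11- 1-0-1- 1-11-- 10---0 10--0- 10-1-- 100---
PIs = {---100, --0-10, --01-0, --110-, -0001-, -01-00, -011-1, -1-1-0, -1011-, 0-1-00, 1--1-0, 1--11-, 1-0-1-, 1-00-1, 1-11--, 10---0, 10--0-, 10-1--, 100---, 11--11}
Coverage chart:
  m2: --0-10,-0001-
  m3: -0001- ←essential
  m4: ---100,--01-0
  m6: --0-10,--01-0
  m8: -01-00,0-1-00
  m12: ---100,--110-,-01-00,0-1-00
  m13: --110-,-011-1
  m15: -011-1 ←essential
  m18: --0-10 ←essential
  m22: --0-10,--01-0,-1-1-0,-1011-
  m23: -1011- ←essential
  m24: 0-1-00 ←essential
  m28: ---100,--110-,-1-1-0,0-1-00
  m29: --110- ←essential
  m30: -1-1-0 ←essential
  m32: 10---0,10--0-,100---
  m33: 1-00-1,10--0-,100---
  m34: --0-10,-0001-,1-0-1-,10---0,100---
  m35: -0001-,1-0-1-,1-00-1,100---
  m36: ---100,--01-0,1--1-0,10---0,10--0-,10-1--,100---
  m37: 10--0-,10-1--,100---
  m38: --0-10,--01-0,1--1-0,1--11-,1-0-1-,10---0,10-1--,100---
  m39: 1--11-,1-0-1-,10-1--,100---
  m40: -01-00,10---0,10--0-
  m41: 10--0- ←essential
  m44: ---100,--110-,-01-00,1--1-0,1-11--,10---0,10--0-,10-1--
  m46: 1--1-0,1--11-,1-11--,10---0,10-1--
  m47: -011-1,1--11-,1-11--,10-1--
  m49: 1-00-1 ←essential
  m50: --0-10,1-0-1-
  m51: 1-0-1-,1-00-1,11--11
  m52: ---100,--01-0,-1-1-0,1--1-0
  m54: --0-10,--01-0,-1-1-0,-1011-,1--1-0,1--11-,1-0-1-
  m55: -1011-,1--11-,1-0-1-,11--11
  m59: 11--11 ←essential
  m60: ---100,--110-,-1-1-0,1--1-0,1-11--
  m61: --110-,1-11--
  m62: -1-1-0,1--1-0,1--11-,1-11--
  m63: 1--11-,1-11--,11--11
Essential: --0-10, --110-, -0001-, -011-1, -1-1-0, -1011-, 0-1-00, 1-00-1, 10--0-, 11--11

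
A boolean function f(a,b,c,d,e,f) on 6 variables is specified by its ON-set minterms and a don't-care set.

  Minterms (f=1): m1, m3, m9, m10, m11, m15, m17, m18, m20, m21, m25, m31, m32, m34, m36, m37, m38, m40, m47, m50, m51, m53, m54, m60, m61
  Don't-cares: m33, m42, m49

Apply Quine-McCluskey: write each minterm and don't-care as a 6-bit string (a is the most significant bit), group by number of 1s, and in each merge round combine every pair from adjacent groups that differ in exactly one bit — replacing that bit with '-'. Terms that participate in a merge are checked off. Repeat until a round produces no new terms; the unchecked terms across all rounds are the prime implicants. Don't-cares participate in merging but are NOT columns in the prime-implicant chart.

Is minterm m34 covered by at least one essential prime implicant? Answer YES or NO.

[col 0] 000001*, 000011*, 001001*, 001010*, 001011*, 001111*, 010001*, 010010*, 010100*, 010101*, 011001*, 011111*, 100000*, 100001*, 100010*, 100100*, 100101*, 100110*, 101000*, 101010*, 101111*, 110001*, 110010*, 110011*, 110101*, 110110*, 111100*, 111101*
[col 1] -00001*, -01010, -01111, -10001*, -10010, -10101*, 0-0001*, 0-1001*, 0-1111, 00-001*, 00-011*, 0000-1*, 001-11, 0010-1*, 00101-, 01-001*, 010-01*, 01010-, 1-0001*, 1-0010*, 1-0101*, 1-0110*, 10-000*, 10-010*, 100-00*, 100-01*, 100-10*, 1000-0*, 10000-*, 1001-0*, 10010-*, 1010-0*, 11-101, 110-01*, 110-10*, 1100-1, 11001-, 11110-
[col 2] --0001, -10-01, 0--001, 00-0-1, 1-0-01, 1-0-10, 10-0-0, 100--0, 100-0-
Prime implicants: --0001, -01010, -01111, -10-01, -10010, 0--001, 0-1111, 00-0-1, 001-11, 00101-, 01010-, 1-0-01, 1-0-10, 10-0-0, 100--0, 100-0-, 11-101, 1100-1, 11001-, 11110-
PI chart (minterm → PIs covering it):
  1 | --0001,0--001,00-0-1
  3 | 00-0-1  (sole → essential)
  9 | 0--001,00-0-1
  10 | -01010,00101-
  11 | 00-0-1,001-11,00101-
  15 | -01111,0-1111,001-11
  17 | --0001,-10-01,0--001
  18 | -10010  (sole → essential)
  20 | 01010-  (sole → essential)
  21 | -10-01,01010-
  25 | 0--001  (sole → essential)
  31 | 0-1111  (sole → essential)
  32 | 10-0-0,100--0,100-0-
  34 | 1-0-10,10-0-0,100--0
  36 | 100--0,100-0-
  37 | 1-0-01,100-0-
  38 | 1-0-10,100--0
  40 | 10-0-0  (sole → essential)
  47 | -01111  (sole → essential)
  50 | -10010,1-0-10,11001-
  51 | 1100-1,11001-
  53 | -10-01,1-0-01,11-101
  54 | 1-0-10  (sole → essential)
  60 | 11110-  (sole → essential)
  61 | 11-101,11110-
Essential prime implicants: -01111, -10010, 0--001, 0-1111, 00-0-1, 01010-, 1-0-10, 10-0-0, 11110-

YES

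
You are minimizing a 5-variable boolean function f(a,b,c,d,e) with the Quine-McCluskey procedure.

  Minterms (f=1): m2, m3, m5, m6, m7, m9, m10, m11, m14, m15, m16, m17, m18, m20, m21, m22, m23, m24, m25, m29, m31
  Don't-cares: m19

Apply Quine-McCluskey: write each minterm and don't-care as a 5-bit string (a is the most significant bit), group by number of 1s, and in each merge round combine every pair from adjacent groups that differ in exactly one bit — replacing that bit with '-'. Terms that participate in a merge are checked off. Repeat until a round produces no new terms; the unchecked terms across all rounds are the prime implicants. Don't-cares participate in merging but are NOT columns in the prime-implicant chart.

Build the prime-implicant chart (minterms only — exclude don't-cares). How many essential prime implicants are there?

[col 0] 00010*, 00011*, 00101*, 00110*, 00111*, 01001*, 01010*, 01011*, 01110*, 01111*, 10000*, 10001*, 10010*, 10011*, 10100*, 10101*, 10110*, 10111*, 11000*, 11001*, 11101*, 11111*
[col 1] -0010*, -0011*, -0101*, -0110*, -0111*, -1001, -1111*, 0-010*, 0-011*, 0-110*, 0-111*, 00-10*, 00-11*, 0001-*, 001-1*, 0011-*, 01-10*, 01-11*, 010-1, 0101-*, 0111-*, 1-000*, 1-001*, 1-101*, 1-111*, 10-00*, 10-01*, 10-10*, 10-11*, 100-0*, 100-1*, 1000-*, 1001-*, 101-0*, 101-1*, 1010-*, 1011-*, 11-01*, 1100-*, 111-1*
[col 2] --111, -0-10*, -0-11*, -001-*, -01-1, -011-*, 0--10*, 0--11*, 0-01-*, 0-11-*, 00-1-*, 01-1-*, 1--01, 1-00-, 1-1-1, 10--0*, 10--1*, 10-0-*, 10-1-*, 100--*, 101--*
[col 3] -0-1-, 0--1-, 10---
Prime implicants: --111, -0-1-, -01-1, -1001, 0--1-, 010-1, 1--01, 1-00-, 1-1-1, 10---
PI chart (minterm → PIs covering it):
  2 | -0-1-,0--1-
  3 | -0-1-,0--1-
  5 | -01-1  (sole → essential)
  6 | -0-1-,0--1-
  7 | --111,-0-1-,-01-1,0--1-
  9 | -1001,010-1
  10 | 0--1-  (sole → essential)
  11 | 0--1-,010-1
  14 | 0--1-  (sole → essential)
  15 | --111,0--1-
  16 | 1-00-,10---
  17 | 1--01,1-00-,10---
  18 | -0-1-,10---
  20 | 10---  (sole → essential)
  21 | -01-1,1--01,1-1-1,10---
  22 | -0-1-,10---
  23 | --111,-0-1-,-01-1,1-1-1,10---
  24 | 1-00-  (sole → essential)
  25 | -1001,1--01,1-00-
  29 | 1--01,1-1-1
  31 | --111,1-1-1
Essential prime implicants: -01-1, 0--1-, 1-00-, 10---

4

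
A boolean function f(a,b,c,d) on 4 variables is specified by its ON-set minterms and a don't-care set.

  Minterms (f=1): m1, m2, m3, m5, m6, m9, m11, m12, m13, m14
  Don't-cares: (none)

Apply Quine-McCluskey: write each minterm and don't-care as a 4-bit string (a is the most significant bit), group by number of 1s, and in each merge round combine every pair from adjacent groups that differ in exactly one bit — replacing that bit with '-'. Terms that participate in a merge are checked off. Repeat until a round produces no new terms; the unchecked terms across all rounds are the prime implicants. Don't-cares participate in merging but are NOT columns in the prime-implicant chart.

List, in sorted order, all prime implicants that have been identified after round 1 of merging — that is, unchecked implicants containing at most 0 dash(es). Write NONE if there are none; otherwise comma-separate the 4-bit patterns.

NONE

Round 0: 0001✓ 0010✓ 0011✓ 0101✓ 0110✓ 1001✓ 1011✓ 1100✓ 1101✓ 1110✓
Round 1: -001✓ -011✓ -101✓ -110 0-01✓ 0-10 00-1✓ 001- 1-01✓ 10-1✓ 11-0 110-
Round 2: --01 -0-1
PIs = {--01, -0-1, -110, 0-10, 001-, 11-0, 110-}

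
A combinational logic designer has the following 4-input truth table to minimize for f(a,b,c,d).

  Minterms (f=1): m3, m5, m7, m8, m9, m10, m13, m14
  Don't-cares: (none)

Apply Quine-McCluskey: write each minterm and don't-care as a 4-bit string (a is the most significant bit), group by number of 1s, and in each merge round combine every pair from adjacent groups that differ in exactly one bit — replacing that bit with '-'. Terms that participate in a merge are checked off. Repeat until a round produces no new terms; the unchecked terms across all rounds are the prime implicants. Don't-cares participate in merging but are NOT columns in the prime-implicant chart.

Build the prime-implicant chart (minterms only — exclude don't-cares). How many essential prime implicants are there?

2

size-2^0 implicants → 0011(✓)  0101(✓)  0111(✓)  1000(✓)  1001(✓)  1010(✓)  1101(✓)  1110(✓)
size-2^1 implicants → -101  0-11  01-1  1-01  1-10  10-0  100-
Unchecked terms (primes): -101, 0-11, 01-1, 1-01, 1-10, 10-0, 100-
Minterm coverage:
  m3 ⊆ 0-11 [E]
  m5 ⊆ -101,01-1
  m7 ⊆ 0-11,01-1
  m8 ⊆ 10-0,100-
  m9 ⊆ 1-01,100-
  m10 ⊆ 1-10,10-0
  m13 ⊆ -101,1-01
  m14 ⊆ 1-10 [E]
E = {0-11, 1-10}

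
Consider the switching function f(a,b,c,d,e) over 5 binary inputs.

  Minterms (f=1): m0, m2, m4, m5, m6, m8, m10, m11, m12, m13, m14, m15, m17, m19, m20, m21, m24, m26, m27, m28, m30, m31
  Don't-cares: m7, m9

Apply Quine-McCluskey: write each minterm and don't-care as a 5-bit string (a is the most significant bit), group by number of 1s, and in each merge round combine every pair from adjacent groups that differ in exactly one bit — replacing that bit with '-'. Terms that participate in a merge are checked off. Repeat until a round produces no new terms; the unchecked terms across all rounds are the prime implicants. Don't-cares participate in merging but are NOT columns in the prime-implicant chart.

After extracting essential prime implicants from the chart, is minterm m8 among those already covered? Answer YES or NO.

[col 0] 00000*, 00010*, 00100*, 00101*, 00110*, 00111*, 01000*, 01001*, 01010*, 01011*, 01100*, 01101*, 01110*, 01111*, 10001*, 10011*, 10100*, 10101*, 11000*, 11010*, 11011*, 11100*, 11110*, 11111*
[col 1] -0100*, -0101*, -1000*, -1010*, -1011*, -1100*, -1110*, -1111*, 0-000*, 0-010*, 0-100*, 0-101*, 0-110*, 0-111*, 00-00*, 00-10*, 000-0*, 001-0*, 001-1*, 0010-*, 0011-*, 01-00*, 01-01*, 01-10*, 01-11*, 010-0*, 010-1*, 0100-*, 0101-*, 011-0*, 011-1*, 0110-*, 0111-*, 1-011, 1-100*, 10-01, 100-1, 1010-*, 11-00*, 11-10*, 11-11*, 110-0*, 1101-*, 111-0*, 1111-*
[col 2] --100, -010-, -1-00*, -1-10*, -1-11*, -10-0*, -101-*, -11-0*, -111-*, 0--00*, 0--10*, 0-0-0*, 0-1-0*, 0-1-1*, 0-10-*, 0-11-*, 00--0*, 001--*, 01--0*, 01--1*, 01-0-*, 01-1-*, 010--*, 011--*, 11--0*, 11-1-*
[col 3] -1--0, -1-1-, 0---0, 0-1--, 01---
Prime implicants: --100, -010-, -1--0, -1-1-, 0---0, 0-1--, 01---, 1-011, 10-01, 100-1
PI chart (minterm → PIs covering it):
  0 | 0---0  (sole → essential)
  2 | 0---0  (sole → essential)
  4 | --100,-010-,0---0,0-1--
  5 | -010-,0-1--
  6 | 0---0,0-1--
  8 | -1--0,0---0,01---
  10 | -1--0,-1-1-,0---0,01---
  11 | -1-1-,01---
  12 | --100,-1--0,0---0,0-1--,01---
  13 | 0-1--,01---
  14 | -1--0,-1-1-,0---0,0-1--,01---
  15 | -1-1-,0-1--,01---
  17 | 10-01,100-1
  19 | 1-011,100-1
  20 | --100,-010-
  21 | -010-,10-01
  24 | -1--0  (sole → essential)
  26 | -1--0,-1-1-
  27 | -1-1-,1-011
  28 | --100,-1--0
  30 | -1--0,-1-1-
  31 | -1-1-  (sole → essential)
Essential prime implicants: -1--0, -1-1-, 0---0

YES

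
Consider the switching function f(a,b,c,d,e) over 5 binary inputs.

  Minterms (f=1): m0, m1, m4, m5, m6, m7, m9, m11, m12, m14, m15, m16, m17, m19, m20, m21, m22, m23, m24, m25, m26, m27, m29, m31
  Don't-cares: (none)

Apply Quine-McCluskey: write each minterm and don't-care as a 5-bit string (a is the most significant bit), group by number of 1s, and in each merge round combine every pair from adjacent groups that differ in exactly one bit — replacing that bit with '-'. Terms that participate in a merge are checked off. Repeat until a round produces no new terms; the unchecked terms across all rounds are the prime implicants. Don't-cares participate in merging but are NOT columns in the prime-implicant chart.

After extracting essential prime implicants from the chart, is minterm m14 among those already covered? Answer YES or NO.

YES

size-2^0 implicants → 00000(✓)  00001(✓)  00100(✓)  00101(✓)  00110(✓)  00111(✓)  01001(✓)  01011(✓)  01100(✓)  01110(✓)  01111(✓)  10000(✓)  10001(✓)  10011(✓)  10100(✓)  10101(✓)  10110(✓)  10111(✓)  11000(✓)  11001(✓)  11010(✓)  11011(✓)  11101(✓)  11111(✓)
size-2^1 implicants → -0000(✓)  -0001(✓)  -0100(✓)  -0101(✓)  -0110(✓)  -0111(✓)  -1001(✓)  -1011(✓)  -1111(✓)  0-001(✓)  0-100(✓)  0-110(✓)  0-111(✓)  00-00(✓)  00-01(✓)  0000-(✓)  001-0(✓)  001-1(✓)  0010-(✓)  0011-(✓)  01-11(✓)  010-1(✓)  011-0(✓)  0111-(✓)  1-000(✓)  1-001(✓)  1-011(✓)  1-101(✓)  1-111(✓)  10-00(✓)  10-01(✓)  10-11(✓)  100-1(✓)  1000-(✓)  101-0(✓)  101-1(✓)  1010-(✓)  1011-(✓)  11-01(✓)  11-11(✓)  110-0(✓)  110-1(✓)  1100-(✓)  1101-(✓)  111-1(✓)
size-2^2 implicants → --001  --111  -0-00(✓)  -0-01(✓)  -000-(✓)  -01-0(✓)  -01-1(✓)  -010-(✓)  -011-(✓)  -1-11  -10-1  0-1-0  0-11-  00-0-(✓)  001--(✓)  1--01(✓)  1--11(✓)  1-0-1(✓)  1-00-  1-1-1(✓)  10--1(✓)  10-0-(✓)  101--(✓)  11--1(✓)  110--
size-2^3 implicants → -0-0-  -01--  1---1
Unchecked terms (primes): --001, --111, -0-0-, -01--, -1-11, -10-1, 0-1-0, 0-11-, 1---1, 1-00-, 110--
Minterm coverage:
  m0 ⊆ -0-0- [E]
  m1 ⊆ --001,-0-0-
  m4 ⊆ -0-0-,-01--,0-1-0
  m5 ⊆ -0-0-,-01--
  m6 ⊆ -01--,0-1-0,0-11-
  m7 ⊆ --111,-01--,0-11-
  m9 ⊆ --001,-10-1
  m11 ⊆ -1-11,-10-1
  m12 ⊆ 0-1-0 [E]
  m14 ⊆ 0-1-0,0-11-
  m15 ⊆ --111,-1-11,0-11-
  m16 ⊆ -0-0-,1-00-
  m17 ⊆ --001,-0-0-,1---1,1-00-
  m19 ⊆ 1---1 [E]
  m20 ⊆ -0-0-,-01--
  m21 ⊆ -0-0-,-01--,1---1
  m22 ⊆ -01-- [E]
  m23 ⊆ --111,-01--,1---1
  m24 ⊆ 1-00-,110--
  m25 ⊆ --001,-10-1,1---1,1-00-,110--
  m26 ⊆ 110-- [E]
  m27 ⊆ -1-11,-10-1,1---1,110--
  m29 ⊆ 1---1 [E]
  m31 ⊆ --111,-1-11,1---1
E = {-0-0-, -01--, 0-1-0, 1---1, 110--}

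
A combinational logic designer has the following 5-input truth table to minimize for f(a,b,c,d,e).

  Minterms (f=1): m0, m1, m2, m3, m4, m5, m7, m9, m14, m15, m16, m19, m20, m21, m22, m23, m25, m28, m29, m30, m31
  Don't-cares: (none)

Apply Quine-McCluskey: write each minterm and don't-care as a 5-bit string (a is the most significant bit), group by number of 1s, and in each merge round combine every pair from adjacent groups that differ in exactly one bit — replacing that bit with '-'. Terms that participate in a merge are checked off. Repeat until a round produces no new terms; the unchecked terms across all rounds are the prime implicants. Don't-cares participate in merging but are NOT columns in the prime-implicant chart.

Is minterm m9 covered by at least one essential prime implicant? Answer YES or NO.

size-2^0 implicants → 00000(✓)  00001(✓)  00010(✓)  00011(✓)  00100(✓)  00101(✓)  00111(✓)  01001(✓)  01110(✓)  01111(✓)  10000(✓)  10011(✓)  10100(✓)  10101(✓)  10110(✓)  10111(✓)  11001(✓)  11100(✓)  11101(✓)  11110(✓)  11111(✓)
size-2^1 implicants → -0000(✓)  -0011(✓)  -0100(✓)  -0101(✓)  -0111(✓)  -1001  -1110(✓)  -1111(✓)  0-001  0-111(✓)  00-00(✓)  00-01(✓)  00-11(✓)  000-0(✓)  000-1(✓)  0000-(✓)  0001-(✓)  001-1(✓)  0010-(✓)  0111-(✓)  1-100(✓)  1-101(✓)  1-110(✓)  1-111(✓)  10-00(✓)  10-11(✓)  101-0(✓)  101-1(✓)  1010-(✓)  1011-(✓)  11-01  111-0(✓)  111-1(✓)  1110-(✓)  1111-(✓)
size-2^2 implicants → --111  -0-00  -0-11  -01-1  -010-  -111-  00--1  00-0-  000--  1-1-0(✓)  1-1-1(✓)  1-10-(✓)  1-11-(✓)  101--(✓)  111--(✓)
size-2^3 implicants → 1-1--
Unchecked terms (primes): --111, -0-00, -0-11, -01-1, -010-, -1001, -111-, 0-001, 00--1, 00-0-, 000--, 1-1--, 11-01
Minterm coverage:
  m0 ⊆ -0-00,00-0-,000--
  m1 ⊆ 0-001,00--1,00-0-,000--
  m2 ⊆ 000-- [E]
  m3 ⊆ -0-11,00--1,000--
  m4 ⊆ -0-00,-010-,00-0-
  m5 ⊆ -01-1,-010-,00--1,00-0-
  m7 ⊆ --111,-0-11,-01-1,00--1
  m9 ⊆ -1001,0-001
  m14 ⊆ -111- [E]
  m15 ⊆ --111,-111-
  m16 ⊆ -0-00 [E]
  m19 ⊆ -0-11 [E]
  m20 ⊆ -0-00,-010-,1-1--
  m21 ⊆ -01-1,-010-,1-1--
  m22 ⊆ 1-1-- [E]
  m23 ⊆ --111,-0-11,-01-1,1-1--
  m25 ⊆ -1001,11-01
  m28 ⊆ 1-1-- [E]
  m29 ⊆ 1-1--,11-01
  m30 ⊆ -111-,1-1--
  m31 ⊆ --111,-111-,1-1--
E = {-0-00, -0-11, -111-, 000--, 1-1--}

NO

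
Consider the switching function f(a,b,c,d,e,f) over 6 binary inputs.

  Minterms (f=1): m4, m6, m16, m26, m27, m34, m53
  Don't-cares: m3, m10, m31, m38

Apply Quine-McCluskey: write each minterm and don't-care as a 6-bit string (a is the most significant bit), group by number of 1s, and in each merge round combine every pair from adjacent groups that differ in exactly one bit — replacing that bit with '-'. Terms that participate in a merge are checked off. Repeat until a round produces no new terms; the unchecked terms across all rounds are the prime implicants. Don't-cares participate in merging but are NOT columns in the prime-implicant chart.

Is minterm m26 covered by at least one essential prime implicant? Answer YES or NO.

NO

size-2^0 implicants → 000011  000100(✓)  000110(✓)  001010(✓)  010000  011010(✓)  011011(✓)  011111(✓)  100010(✓)  100110(✓)  110101
size-2^1 implicants → -00110  0-1010  0001-0  011-11  01101-  100-10
Unchecked terms (primes): -00110, 0-1010, 000011, 0001-0, 010000, 011-11, 01101-, 100-10, 110101
Minterm coverage:
  m4 ⊆ 0001-0 [E]
  m6 ⊆ -00110,0001-0
  m16 ⊆ 010000 [E]
  m26 ⊆ 0-1010,01101-
  m27 ⊆ 011-11,01101-
  m34 ⊆ 100-10 [E]
  m53 ⊆ 110101 [E]
E = {0001-0, 010000, 100-10, 110101}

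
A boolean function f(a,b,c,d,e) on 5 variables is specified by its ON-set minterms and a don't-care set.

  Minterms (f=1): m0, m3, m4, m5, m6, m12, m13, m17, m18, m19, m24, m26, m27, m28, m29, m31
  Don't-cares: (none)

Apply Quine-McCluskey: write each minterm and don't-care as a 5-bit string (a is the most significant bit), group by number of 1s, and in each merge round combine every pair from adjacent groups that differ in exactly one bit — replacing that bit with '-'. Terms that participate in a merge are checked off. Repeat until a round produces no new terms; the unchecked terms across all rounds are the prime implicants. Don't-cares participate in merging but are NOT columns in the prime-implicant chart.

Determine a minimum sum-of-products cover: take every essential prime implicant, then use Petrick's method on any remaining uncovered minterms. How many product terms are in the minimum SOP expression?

8

Round 0: 00000✓ 00011✓ 00100✓ 00101✓ 00110✓ 01100✓ 01101✓ 10001✓ 10010✓ 10011✓ 11000✓ 11010✓ 11011✓ 11100✓ 11101✓ 11111✓
Round 1: -0011 -1100✓ -1101✓ 0-100✓ 0-101✓ 00-00 001-0 0010-✓ 0110-✓ 1-010✓ 1-011✓ 100-1 1001-✓ 11-00 11-11 110-0 1101-✓ 111-1 1110-✓
Round 2: -110- 0-10- 1-01-
PIs = {-0011, -110-, 0-10-, 00-00, 001-0, 1-01-, 100-1, 11-00, 11-11, 110-0, 111-1}
Coverage chart:
  m0: 00-00 ←essential
  m3: -0011 ←essential
  m4: 0-10-,00-00,001-0
  m5: 0-10- ←essential
  m6: 001-0 ←essential
  m12: -110-,0-10-
  m13: -110-,0-10-
  m17: 100-1 ←essential
  m18: 1-01- ←essential
  m19: -0011,1-01-,100-1
  m24: 11-00,110-0
  m26: 1-01-,110-0
  m27: 1-01-,11-11
  m28: -110-,11-00
  m29: -110-,111-1
  m31: 11-11,111-1
Essential: -0011, 0-10-, 00-00, 001-0, 1-01-, 100-1
Petrick residual → 11-00, 111-1
Min cover (8 terms): b'c'de + a'cd' + a'b'd'e' + a'b'ce' + ac'd + ab'c'e + abd'e' + abce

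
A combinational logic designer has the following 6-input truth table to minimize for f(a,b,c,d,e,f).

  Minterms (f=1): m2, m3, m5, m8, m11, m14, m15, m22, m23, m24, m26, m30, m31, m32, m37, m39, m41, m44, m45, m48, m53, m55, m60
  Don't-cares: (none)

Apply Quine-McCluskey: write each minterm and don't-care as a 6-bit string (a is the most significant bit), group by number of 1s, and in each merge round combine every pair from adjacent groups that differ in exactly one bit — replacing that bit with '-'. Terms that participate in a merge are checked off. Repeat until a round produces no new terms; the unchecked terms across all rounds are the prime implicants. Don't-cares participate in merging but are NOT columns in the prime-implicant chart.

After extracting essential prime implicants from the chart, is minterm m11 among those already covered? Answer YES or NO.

NO

size-2^0 implicants → 000010(✓)  000011(✓)  000101(✓)  001000(✓)  001011(✓)  001110(✓)  001111(✓)  010110(✓)  010111(✓)  011000(✓)  011010(✓)  011110(✓)  011111(✓)  100000(✓)  100101(✓)  100111(✓)  101001(✓)  101100(✓)  101101(✓)  110000(✓)  110101(✓)  110111(✓)  111100(✓)
size-2^1 implicants → -00101  -10111  0-1000  0-1110(✓)  0-1111(✓)  00-011  00001-  001-11  00111-(✓)  01-110(✓)  01-111(✓)  01011-(✓)  011-10  0110-0  01111-(✓)  1-0000  1-0101(✓)  1-0111(✓)  1-1100  10-101  1001-1(✓)  101-01  10110-  1101-1(✓)
size-2^2 implicants → 0-111-  01-11-  1-01-1
Unchecked terms (primes): -00101, -10111, 0-1000, 0-111-, 00-011, 00001-, 001-11, 01-11-, 011-10, 0110-0, 1-0000, 1-01-1, 1-1100, 10-101, 101-01, 10110-
Minterm coverage:
  m2 ⊆ 00001- [E]
  m3 ⊆ 00-011,00001-
  m5 ⊆ -00101 [E]
  m8 ⊆ 0-1000 [E]
  m11 ⊆ 00-011,001-11
  m14 ⊆ 0-111- [E]
  m15 ⊆ 0-111-,001-11
  m22 ⊆ 01-11- [E]
  m23 ⊆ -10111,01-11-
  m24 ⊆ 0-1000,0110-0
  m26 ⊆ 011-10,0110-0
  m30 ⊆ 0-111-,01-11-,011-10
  m31 ⊆ 0-111-,01-11-
  m32 ⊆ 1-0000 [E]
  m37 ⊆ -00101,1-01-1,10-101
  m39 ⊆ 1-01-1 [E]
  m41 ⊆ 101-01 [E]
  m44 ⊆ 1-1100,10110-
  m45 ⊆ 10-101,101-01,10110-
  m48 ⊆ 1-0000 [E]
  m53 ⊆ 1-01-1 [E]
  m55 ⊆ -10111,1-01-1
  m60 ⊆ 1-1100 [E]
E = {-00101, 0-1000, 0-111-, 00001-, 01-11-, 1-0000, 1-01-1, 1-1100, 101-01}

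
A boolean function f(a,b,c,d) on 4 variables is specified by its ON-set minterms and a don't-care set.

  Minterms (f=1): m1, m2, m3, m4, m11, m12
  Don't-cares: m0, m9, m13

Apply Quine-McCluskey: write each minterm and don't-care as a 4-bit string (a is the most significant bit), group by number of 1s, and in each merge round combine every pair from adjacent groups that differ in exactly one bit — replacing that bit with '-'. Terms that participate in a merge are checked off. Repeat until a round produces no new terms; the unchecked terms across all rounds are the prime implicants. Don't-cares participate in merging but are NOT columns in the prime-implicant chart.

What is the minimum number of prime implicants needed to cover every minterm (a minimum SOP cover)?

3

size-2^0 implicants → 0000(✓)  0001(✓)  0010(✓)  0011(✓)  0100(✓)  1001(✓)  1011(✓)  1100(✓)  1101(✓)
size-2^1 implicants → -001(✓)  -011(✓)  -100  0-00  00-0(✓)  00-1(✓)  000-(✓)  001-(✓)  1-01  10-1(✓)  110-
size-2^2 implicants → -0-1  00--
Unchecked terms (primes): -0-1, -100, 0-00, 00--, 1-01, 110-
Minterm coverage:
  m1 ⊆ -0-1,00--
  m2 ⊆ 00-- [E]
  m3 ⊆ -0-1,00--
  m4 ⊆ -100,0-00
  m11 ⊆ -0-1 [E]
  m12 ⊆ -100,110-
E = {-0-1, 00--}
Petrick residual → -100
Cover = b'd + bc'd' + a'b'  |cover|=3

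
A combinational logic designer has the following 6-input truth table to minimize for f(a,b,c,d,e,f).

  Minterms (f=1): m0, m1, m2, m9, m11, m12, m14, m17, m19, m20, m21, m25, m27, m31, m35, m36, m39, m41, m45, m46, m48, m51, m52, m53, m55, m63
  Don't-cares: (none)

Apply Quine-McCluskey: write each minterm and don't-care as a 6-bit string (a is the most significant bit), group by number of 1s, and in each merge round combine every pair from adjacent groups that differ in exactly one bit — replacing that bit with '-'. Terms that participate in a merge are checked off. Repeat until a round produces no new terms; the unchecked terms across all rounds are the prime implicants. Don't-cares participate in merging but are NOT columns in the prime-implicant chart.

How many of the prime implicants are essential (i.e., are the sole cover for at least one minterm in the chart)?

9

Round 0: 000000✓ 000001✓ 000010✓ 001001✓ 001011✓ 001100✓ 001110✓ 010001✓ 010011✓ 010100✓ 010101✓ 011001✓ 011011✓ 011111✓ 100011✓ 100100✓ 100111✓ 101001✓ 101101✓ 101110✓ 110000✓ 110011✓ 110100✓ 110101✓ 110111✓ 111111✓
Round 1: -01001 -01110 -10011 -10100✓ -10101✓ -11111 0-0001✓ 0-1001✓ 0-1011✓ 00-001✓ 0000-0 00000- 0010-1✓ 0011-0 01-001✓ 01-011✓ 010-01 0100-1✓ 01010-✓ 011-11 0110-1✓ 1-0011✓ 1-0100 1-0111✓ 100-11✓ 101-01 11-111 110-00 110-11✓ 1101-1 11010-✓
Round 2: -1010- 0--001 0-10-1 01-0-1 1-0-11
PIs = {-01001, -01110, -10011, -1010-, -11111, 0--001, 0-10-1, 0000-0, 00000-, 0011-0, 01-0-1, 010-01, 011-11, 1-0-11, 1-0100, 101-01, 11-111, 110-00, 1101-1}
Coverage chart:
  m0: 0000-0,00000-
  m1: 0--001,00000-
  m2: 0000-0 ←essential
  m9: -01001,0--001,0-10-1
  m11: 0-10-1 ←essential
  m12: 0011-0 ←essential
  m14: -01110,0011-0
  m17: 0--001,01-0-1,010-01
  m19: -10011,01-0-1
  m20: -1010- ←essential
  m21: -1010-,010-01
  m25: 0--001,0-10-1,01-0-1
  m27: 0-10-1,01-0-1,011-11
  m31: -11111,011-11
  m35: 1-0-11 ←essential
  m36: 1-0100 ←essential
  m39: 1-0-11 ←essential
  m41: -01001,101-01
  m45: 101-01 ←essential
  m46: -01110 ←essential
  m48: 110-00 ←essential
  m51: -10011,1-0-11
  m52: -1010-,1-0100,110-00
  m53: -1010-,1101-1
  m55: 1-0-11,11-111,1101-1
  m63: -11111,11-111
Essential: -01110, -1010-, 0-10-1, 0000-0, 0011-0, 1-0-11, 1-0100, 101-01, 110-00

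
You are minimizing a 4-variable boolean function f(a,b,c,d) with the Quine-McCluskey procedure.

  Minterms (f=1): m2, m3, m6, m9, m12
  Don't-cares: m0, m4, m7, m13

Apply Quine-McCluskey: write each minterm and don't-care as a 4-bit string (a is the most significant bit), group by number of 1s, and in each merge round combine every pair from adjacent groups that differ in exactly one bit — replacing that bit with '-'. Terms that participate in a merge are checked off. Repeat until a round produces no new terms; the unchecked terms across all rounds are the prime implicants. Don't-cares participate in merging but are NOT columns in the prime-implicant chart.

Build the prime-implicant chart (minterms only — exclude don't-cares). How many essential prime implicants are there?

2

Round 0: 0000✓ 0010✓ 0011✓ 0100✓ 0110✓ 0111✓ 1001✓ 1100✓ 1101✓
Round 1: -100 0-00✓ 0-10✓ 0-11✓ 00-0✓ 001-✓ 01-0✓ 011-✓ 1-01 110-
Round 2: 0--0 0-1-
PIs = {-100, 0--0, 0-1-, 1-01, 110-}
Coverage chart:
  m2: 0--0,0-1-
  m3: 0-1- ←essential
  m6: 0--0,0-1-
  m9: 1-01 ←essential
  m12: -100,110-
Essential: 0-1-, 1-01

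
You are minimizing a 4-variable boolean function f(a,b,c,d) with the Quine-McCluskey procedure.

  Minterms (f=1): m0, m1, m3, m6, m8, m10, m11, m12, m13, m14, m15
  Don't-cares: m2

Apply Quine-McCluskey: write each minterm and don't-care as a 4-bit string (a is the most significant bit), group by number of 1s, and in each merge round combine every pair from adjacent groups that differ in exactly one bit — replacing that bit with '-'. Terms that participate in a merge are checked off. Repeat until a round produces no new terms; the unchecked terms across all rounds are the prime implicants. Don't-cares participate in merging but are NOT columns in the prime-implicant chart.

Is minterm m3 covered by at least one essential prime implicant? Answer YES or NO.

YES

[col 0] 0000*, 0001*, 0010*, 0011*, 0110*, 1000*, 1010*, 1011*, 1100*, 1101*, 1110*, 1111*
[col 1] -000*, -010*, -011*, -110*, 0-10*, 00-0*, 00-1*, 000-*, 001-*, 1-00*, 1-10*, 1-11*, 10-0*, 101-*, 11-0*, 11-1*, 110-*, 111-*
[col 2] --10, -0-0, -01-, 00--, 1--0, 1-1-, 11--
Prime implicants: --10, -0-0, -01-, 00--, 1--0, 1-1-, 11--
PI chart (minterm → PIs covering it):
  0 | -0-0,00--
  1 | 00--  (sole → essential)
  3 | -01-,00--
  6 | --10  (sole → essential)
  8 | -0-0,1--0
  10 | --10,-0-0,-01-,1--0,1-1-
  11 | -01-,1-1-
  12 | 1--0,11--
  13 | 11--  (sole → essential)
  14 | --10,1--0,1-1-,11--
  15 | 1-1-,11--
Essential prime implicants: --10, 00--, 11--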